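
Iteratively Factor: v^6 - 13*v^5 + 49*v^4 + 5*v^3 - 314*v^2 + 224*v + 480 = (v - 4)*(v^5 - 9*v^4 + 13*v^3 + 57*v^2 - 86*v - 120) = (v - 5)*(v - 4)*(v^4 - 4*v^3 - 7*v^2 + 22*v + 24) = (v - 5)*(v - 4)*(v + 1)*(v^3 - 5*v^2 - 2*v + 24) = (v - 5)*(v - 4)*(v + 1)*(v + 2)*(v^2 - 7*v + 12) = (v - 5)*(v - 4)*(v - 3)*(v + 1)*(v + 2)*(v - 4)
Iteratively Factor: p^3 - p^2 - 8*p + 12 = (p - 2)*(p^2 + p - 6) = (p - 2)*(p + 3)*(p - 2)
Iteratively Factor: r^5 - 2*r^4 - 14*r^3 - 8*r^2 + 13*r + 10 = (r + 1)*(r^4 - 3*r^3 - 11*r^2 + 3*r + 10) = (r + 1)*(r + 2)*(r^3 - 5*r^2 - r + 5) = (r + 1)^2*(r + 2)*(r^2 - 6*r + 5) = (r - 1)*(r + 1)^2*(r + 2)*(r - 5)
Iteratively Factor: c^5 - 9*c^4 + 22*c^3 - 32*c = (c + 1)*(c^4 - 10*c^3 + 32*c^2 - 32*c) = (c - 4)*(c + 1)*(c^3 - 6*c^2 + 8*c) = (c - 4)*(c - 2)*(c + 1)*(c^2 - 4*c) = (c - 4)^2*(c - 2)*(c + 1)*(c)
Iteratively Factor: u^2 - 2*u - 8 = (u - 4)*(u + 2)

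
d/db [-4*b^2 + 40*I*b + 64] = -8*b + 40*I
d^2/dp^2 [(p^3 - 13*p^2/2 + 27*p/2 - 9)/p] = 2 - 18/p^3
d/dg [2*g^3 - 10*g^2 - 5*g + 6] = 6*g^2 - 20*g - 5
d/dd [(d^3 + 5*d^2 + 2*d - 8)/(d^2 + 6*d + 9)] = (d^3 + 9*d^2 + 28*d + 22)/(d^3 + 9*d^2 + 27*d + 27)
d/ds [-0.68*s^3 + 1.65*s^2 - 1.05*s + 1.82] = -2.04*s^2 + 3.3*s - 1.05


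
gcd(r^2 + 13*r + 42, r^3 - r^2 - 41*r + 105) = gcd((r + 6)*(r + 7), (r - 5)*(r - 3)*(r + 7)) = r + 7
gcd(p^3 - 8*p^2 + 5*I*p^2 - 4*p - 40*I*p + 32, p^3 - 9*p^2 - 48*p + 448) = p - 8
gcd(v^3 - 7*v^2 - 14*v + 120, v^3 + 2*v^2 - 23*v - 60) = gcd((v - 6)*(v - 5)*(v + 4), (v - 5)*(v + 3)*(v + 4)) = v^2 - v - 20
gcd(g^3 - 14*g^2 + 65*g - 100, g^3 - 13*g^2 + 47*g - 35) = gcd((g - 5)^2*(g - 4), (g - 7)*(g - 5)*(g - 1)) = g - 5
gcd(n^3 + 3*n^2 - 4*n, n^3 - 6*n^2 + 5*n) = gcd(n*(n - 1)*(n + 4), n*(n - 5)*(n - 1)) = n^2 - n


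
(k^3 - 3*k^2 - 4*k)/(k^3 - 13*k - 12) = k/(k + 3)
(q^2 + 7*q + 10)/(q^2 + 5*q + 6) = (q + 5)/(q + 3)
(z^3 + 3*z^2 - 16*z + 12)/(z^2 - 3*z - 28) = (-z^3 - 3*z^2 + 16*z - 12)/(-z^2 + 3*z + 28)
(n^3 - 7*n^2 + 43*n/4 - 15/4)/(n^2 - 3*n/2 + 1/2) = (2*n^2 - 13*n + 15)/(2*(n - 1))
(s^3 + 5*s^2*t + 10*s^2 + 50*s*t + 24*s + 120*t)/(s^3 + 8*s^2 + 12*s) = (s^2 + 5*s*t + 4*s + 20*t)/(s*(s + 2))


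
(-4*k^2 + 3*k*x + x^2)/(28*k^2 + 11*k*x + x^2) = (-k + x)/(7*k + x)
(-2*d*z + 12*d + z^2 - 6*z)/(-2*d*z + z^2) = (z - 6)/z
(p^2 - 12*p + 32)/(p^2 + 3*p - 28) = (p - 8)/(p + 7)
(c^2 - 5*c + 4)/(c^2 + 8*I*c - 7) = (c^2 - 5*c + 4)/(c^2 + 8*I*c - 7)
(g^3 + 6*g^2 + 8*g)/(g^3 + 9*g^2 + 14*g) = (g + 4)/(g + 7)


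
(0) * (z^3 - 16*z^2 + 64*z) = 0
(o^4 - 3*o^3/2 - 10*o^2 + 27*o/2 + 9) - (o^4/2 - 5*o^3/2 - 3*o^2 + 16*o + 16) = o^4/2 + o^3 - 7*o^2 - 5*o/2 - 7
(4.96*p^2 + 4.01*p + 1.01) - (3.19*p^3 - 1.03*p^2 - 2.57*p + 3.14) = -3.19*p^3 + 5.99*p^2 + 6.58*p - 2.13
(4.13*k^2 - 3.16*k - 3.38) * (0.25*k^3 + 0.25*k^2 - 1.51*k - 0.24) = 1.0325*k^5 + 0.2425*k^4 - 7.8713*k^3 + 2.9354*k^2 + 5.8622*k + 0.8112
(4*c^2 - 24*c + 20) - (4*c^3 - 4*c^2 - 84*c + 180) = -4*c^3 + 8*c^2 + 60*c - 160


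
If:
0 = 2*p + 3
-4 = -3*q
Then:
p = -3/2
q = 4/3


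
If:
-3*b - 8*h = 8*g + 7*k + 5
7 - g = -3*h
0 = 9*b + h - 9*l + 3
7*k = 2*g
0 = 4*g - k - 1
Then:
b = 400/117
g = 7/26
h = -175/78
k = 1/13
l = 2459/702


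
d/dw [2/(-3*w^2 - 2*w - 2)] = 4*(3*w + 1)/(3*w^2 + 2*w + 2)^2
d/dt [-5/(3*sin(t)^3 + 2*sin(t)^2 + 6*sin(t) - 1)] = 80*(9*sin(t)^2 + 4*sin(t) + 6)*cos(t)/(-33*sin(t) + 3*sin(3*t) + 4*cos(2*t))^2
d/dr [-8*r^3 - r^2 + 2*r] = -24*r^2 - 2*r + 2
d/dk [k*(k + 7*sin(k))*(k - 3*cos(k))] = k*(k + 7*sin(k))*(3*sin(k) + 1) + k*(k - 3*cos(k))*(7*cos(k) + 1) + (k + 7*sin(k))*(k - 3*cos(k))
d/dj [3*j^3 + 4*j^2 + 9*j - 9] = 9*j^2 + 8*j + 9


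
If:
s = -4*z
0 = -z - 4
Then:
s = 16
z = -4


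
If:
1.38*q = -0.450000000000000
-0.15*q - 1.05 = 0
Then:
No Solution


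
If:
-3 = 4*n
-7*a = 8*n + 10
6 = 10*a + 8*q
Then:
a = -4/7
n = -3/4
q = 41/28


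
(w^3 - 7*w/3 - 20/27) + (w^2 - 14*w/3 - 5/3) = w^3 + w^2 - 7*w - 65/27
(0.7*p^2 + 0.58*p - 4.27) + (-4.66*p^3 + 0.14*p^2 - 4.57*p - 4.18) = -4.66*p^3 + 0.84*p^2 - 3.99*p - 8.45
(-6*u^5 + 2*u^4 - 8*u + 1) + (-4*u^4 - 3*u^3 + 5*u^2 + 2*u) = -6*u^5 - 2*u^4 - 3*u^3 + 5*u^2 - 6*u + 1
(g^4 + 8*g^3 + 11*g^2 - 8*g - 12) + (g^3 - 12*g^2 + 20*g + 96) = g^4 + 9*g^3 - g^2 + 12*g + 84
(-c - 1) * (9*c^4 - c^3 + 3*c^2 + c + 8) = -9*c^5 - 8*c^4 - 2*c^3 - 4*c^2 - 9*c - 8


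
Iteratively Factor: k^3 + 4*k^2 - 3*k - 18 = (k + 3)*(k^2 + k - 6) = (k + 3)^2*(k - 2)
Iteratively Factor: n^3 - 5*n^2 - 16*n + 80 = (n - 4)*(n^2 - n - 20) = (n - 4)*(n + 4)*(n - 5)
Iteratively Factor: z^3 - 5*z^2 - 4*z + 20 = (z + 2)*(z^2 - 7*z + 10) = (z - 5)*(z + 2)*(z - 2)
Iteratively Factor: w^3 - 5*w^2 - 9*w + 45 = (w - 5)*(w^2 - 9) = (w - 5)*(w + 3)*(w - 3)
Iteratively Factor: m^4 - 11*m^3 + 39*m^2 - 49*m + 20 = (m - 4)*(m^3 - 7*m^2 + 11*m - 5) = (m - 4)*(m - 1)*(m^2 - 6*m + 5) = (m - 5)*(m - 4)*(m - 1)*(m - 1)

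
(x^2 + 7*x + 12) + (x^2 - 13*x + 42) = 2*x^2 - 6*x + 54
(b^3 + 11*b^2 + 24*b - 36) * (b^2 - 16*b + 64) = b^5 - 5*b^4 - 88*b^3 + 284*b^2 + 2112*b - 2304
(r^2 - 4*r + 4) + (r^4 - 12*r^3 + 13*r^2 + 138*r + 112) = r^4 - 12*r^3 + 14*r^2 + 134*r + 116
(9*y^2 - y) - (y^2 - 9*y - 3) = 8*y^2 + 8*y + 3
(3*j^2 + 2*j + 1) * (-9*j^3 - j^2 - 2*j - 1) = -27*j^5 - 21*j^4 - 17*j^3 - 8*j^2 - 4*j - 1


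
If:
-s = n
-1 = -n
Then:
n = 1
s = -1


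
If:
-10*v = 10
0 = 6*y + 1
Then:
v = -1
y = -1/6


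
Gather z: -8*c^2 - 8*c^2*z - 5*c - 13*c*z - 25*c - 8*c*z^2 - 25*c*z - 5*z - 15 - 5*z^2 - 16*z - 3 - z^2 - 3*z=-8*c^2 - 30*c + z^2*(-8*c - 6) + z*(-8*c^2 - 38*c - 24) - 18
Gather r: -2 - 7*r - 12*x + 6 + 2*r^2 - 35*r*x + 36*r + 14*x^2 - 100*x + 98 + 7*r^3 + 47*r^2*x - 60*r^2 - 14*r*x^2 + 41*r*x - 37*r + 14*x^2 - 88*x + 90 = 7*r^3 + r^2*(47*x - 58) + r*(-14*x^2 + 6*x - 8) + 28*x^2 - 200*x + 192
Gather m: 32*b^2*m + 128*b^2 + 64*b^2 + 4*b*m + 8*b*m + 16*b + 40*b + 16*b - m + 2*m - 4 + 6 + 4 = 192*b^2 + 72*b + m*(32*b^2 + 12*b + 1) + 6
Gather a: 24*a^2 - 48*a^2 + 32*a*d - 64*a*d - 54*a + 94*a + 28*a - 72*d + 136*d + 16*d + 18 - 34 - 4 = -24*a^2 + a*(68 - 32*d) + 80*d - 20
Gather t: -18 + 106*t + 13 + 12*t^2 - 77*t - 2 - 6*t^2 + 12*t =6*t^2 + 41*t - 7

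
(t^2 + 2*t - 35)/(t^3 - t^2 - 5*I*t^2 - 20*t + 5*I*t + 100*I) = (t + 7)/(t^2 + t*(4 - 5*I) - 20*I)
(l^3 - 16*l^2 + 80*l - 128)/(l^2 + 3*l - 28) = (l^2 - 12*l + 32)/(l + 7)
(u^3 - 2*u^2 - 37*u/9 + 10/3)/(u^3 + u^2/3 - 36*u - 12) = (9*u^3 - 18*u^2 - 37*u + 30)/(3*(3*u^3 + u^2 - 108*u - 36))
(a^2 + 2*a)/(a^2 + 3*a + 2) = a/(a + 1)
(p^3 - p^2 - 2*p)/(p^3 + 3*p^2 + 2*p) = (p - 2)/(p + 2)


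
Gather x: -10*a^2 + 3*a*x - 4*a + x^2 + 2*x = -10*a^2 - 4*a + x^2 + x*(3*a + 2)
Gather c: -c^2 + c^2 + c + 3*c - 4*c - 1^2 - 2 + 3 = 0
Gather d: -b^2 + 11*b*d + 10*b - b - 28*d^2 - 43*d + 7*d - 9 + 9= -b^2 + 9*b - 28*d^2 + d*(11*b - 36)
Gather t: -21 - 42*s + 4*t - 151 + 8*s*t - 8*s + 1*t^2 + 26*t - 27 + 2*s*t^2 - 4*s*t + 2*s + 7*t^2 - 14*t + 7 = -48*s + t^2*(2*s + 8) + t*(4*s + 16) - 192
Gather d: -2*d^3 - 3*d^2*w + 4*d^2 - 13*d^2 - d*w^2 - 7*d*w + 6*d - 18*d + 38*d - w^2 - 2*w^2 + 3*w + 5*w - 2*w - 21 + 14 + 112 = -2*d^3 + d^2*(-3*w - 9) + d*(-w^2 - 7*w + 26) - 3*w^2 + 6*w + 105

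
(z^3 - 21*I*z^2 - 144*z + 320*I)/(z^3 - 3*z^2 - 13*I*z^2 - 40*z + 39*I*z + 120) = (z - 8*I)/(z - 3)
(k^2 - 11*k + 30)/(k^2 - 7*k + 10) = (k - 6)/(k - 2)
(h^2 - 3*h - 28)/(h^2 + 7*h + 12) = (h - 7)/(h + 3)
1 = 1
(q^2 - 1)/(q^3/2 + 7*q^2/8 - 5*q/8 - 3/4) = 8*(q + 1)/(4*q^2 + 11*q + 6)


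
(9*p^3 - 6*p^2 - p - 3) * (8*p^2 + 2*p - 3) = 72*p^5 - 30*p^4 - 47*p^3 - 8*p^2 - 3*p + 9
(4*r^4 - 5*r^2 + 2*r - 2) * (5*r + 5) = 20*r^5 + 20*r^4 - 25*r^3 - 15*r^2 - 10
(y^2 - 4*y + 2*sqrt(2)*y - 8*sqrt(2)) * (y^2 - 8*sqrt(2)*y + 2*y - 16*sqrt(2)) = y^4 - 6*sqrt(2)*y^3 - 2*y^3 - 40*y^2 + 12*sqrt(2)*y^2 + 64*y + 48*sqrt(2)*y + 256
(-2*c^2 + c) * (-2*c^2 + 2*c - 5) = 4*c^4 - 6*c^3 + 12*c^2 - 5*c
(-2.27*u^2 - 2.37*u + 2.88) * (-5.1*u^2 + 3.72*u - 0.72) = 11.577*u^4 + 3.6426*u^3 - 21.87*u^2 + 12.42*u - 2.0736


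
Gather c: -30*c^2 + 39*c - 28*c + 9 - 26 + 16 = -30*c^2 + 11*c - 1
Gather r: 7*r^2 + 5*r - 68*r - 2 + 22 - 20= 7*r^2 - 63*r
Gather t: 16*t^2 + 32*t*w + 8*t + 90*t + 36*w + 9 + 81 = 16*t^2 + t*(32*w + 98) + 36*w + 90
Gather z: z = z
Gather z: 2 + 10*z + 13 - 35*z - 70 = -25*z - 55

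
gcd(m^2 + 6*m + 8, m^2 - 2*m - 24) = m + 4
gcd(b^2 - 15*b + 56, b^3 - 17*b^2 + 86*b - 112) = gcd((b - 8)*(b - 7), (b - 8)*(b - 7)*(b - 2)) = b^2 - 15*b + 56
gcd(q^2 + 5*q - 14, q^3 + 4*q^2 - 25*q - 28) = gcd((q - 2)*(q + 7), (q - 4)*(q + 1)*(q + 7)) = q + 7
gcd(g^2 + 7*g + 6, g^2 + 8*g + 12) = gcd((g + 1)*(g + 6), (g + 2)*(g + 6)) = g + 6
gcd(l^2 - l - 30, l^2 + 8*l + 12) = 1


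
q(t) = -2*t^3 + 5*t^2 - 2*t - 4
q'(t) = -6*t^2 + 10*t - 2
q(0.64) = -3.76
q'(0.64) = 1.94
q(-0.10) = -3.75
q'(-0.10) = -3.06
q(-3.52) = 152.22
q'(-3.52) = -111.54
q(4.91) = -130.02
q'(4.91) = -97.55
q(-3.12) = 111.65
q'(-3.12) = -91.61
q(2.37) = -7.28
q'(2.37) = -12.00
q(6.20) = -300.86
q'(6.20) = -170.64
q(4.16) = -69.77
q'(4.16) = -64.23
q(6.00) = -268.00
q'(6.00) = -158.00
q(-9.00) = 1877.00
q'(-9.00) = -578.00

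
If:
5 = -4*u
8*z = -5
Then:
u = -5/4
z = -5/8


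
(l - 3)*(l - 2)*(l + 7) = l^3 + 2*l^2 - 29*l + 42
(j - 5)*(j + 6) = j^2 + j - 30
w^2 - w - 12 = (w - 4)*(w + 3)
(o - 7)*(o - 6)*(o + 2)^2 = o^4 - 9*o^3 - 6*o^2 + 116*o + 168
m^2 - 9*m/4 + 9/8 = (m - 3/2)*(m - 3/4)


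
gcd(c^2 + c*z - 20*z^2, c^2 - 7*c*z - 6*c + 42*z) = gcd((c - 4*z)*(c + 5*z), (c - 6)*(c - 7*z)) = 1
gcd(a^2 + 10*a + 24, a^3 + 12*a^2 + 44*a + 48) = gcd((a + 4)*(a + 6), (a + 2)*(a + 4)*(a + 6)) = a^2 + 10*a + 24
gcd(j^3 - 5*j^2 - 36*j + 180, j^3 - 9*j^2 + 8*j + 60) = j^2 - 11*j + 30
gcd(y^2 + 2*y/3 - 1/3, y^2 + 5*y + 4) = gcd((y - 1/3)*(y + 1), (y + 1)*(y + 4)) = y + 1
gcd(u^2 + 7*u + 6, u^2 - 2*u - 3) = u + 1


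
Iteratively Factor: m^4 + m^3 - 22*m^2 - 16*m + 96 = (m - 2)*(m^3 + 3*m^2 - 16*m - 48) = (m - 2)*(m + 3)*(m^2 - 16) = (m - 2)*(m + 3)*(m + 4)*(m - 4)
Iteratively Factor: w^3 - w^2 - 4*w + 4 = (w + 2)*(w^2 - 3*w + 2) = (w - 1)*(w + 2)*(w - 2)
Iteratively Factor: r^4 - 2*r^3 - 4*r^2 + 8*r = (r - 2)*(r^3 - 4*r) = r*(r - 2)*(r^2 - 4) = r*(r - 2)^2*(r + 2)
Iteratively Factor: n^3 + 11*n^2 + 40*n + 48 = (n + 3)*(n^2 + 8*n + 16) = (n + 3)*(n + 4)*(n + 4)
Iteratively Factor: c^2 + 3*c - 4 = (c - 1)*(c + 4)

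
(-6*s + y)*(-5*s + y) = 30*s^2 - 11*s*y + y^2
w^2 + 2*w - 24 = (w - 4)*(w + 6)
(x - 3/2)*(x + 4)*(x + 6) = x^3 + 17*x^2/2 + 9*x - 36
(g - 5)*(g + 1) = g^2 - 4*g - 5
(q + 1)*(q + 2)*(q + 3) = q^3 + 6*q^2 + 11*q + 6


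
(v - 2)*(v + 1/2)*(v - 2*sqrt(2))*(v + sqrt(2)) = v^4 - 3*v^3/2 - sqrt(2)*v^3 - 5*v^2 + 3*sqrt(2)*v^2/2 + sqrt(2)*v + 6*v + 4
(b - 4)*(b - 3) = b^2 - 7*b + 12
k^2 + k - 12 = (k - 3)*(k + 4)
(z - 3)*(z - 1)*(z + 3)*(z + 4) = z^4 + 3*z^3 - 13*z^2 - 27*z + 36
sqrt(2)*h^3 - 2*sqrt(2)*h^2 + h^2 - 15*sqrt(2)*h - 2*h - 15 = (h - 5)*(h + 3)*(sqrt(2)*h + 1)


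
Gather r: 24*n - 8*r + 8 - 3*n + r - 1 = 21*n - 7*r + 7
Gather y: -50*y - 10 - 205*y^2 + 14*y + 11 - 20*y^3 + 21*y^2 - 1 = -20*y^3 - 184*y^2 - 36*y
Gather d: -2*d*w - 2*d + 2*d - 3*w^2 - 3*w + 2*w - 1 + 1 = -2*d*w - 3*w^2 - w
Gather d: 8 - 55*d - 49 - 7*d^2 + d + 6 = -7*d^2 - 54*d - 35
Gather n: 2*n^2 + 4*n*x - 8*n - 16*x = 2*n^2 + n*(4*x - 8) - 16*x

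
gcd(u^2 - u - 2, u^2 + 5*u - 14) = u - 2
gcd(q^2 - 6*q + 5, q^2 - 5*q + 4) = q - 1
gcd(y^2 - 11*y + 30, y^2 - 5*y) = y - 5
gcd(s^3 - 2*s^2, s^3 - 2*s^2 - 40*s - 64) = 1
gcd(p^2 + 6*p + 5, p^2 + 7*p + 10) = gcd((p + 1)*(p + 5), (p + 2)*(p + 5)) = p + 5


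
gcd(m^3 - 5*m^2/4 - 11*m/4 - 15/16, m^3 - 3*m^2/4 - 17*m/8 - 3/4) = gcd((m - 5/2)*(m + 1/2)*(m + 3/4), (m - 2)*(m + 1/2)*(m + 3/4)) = m^2 + 5*m/4 + 3/8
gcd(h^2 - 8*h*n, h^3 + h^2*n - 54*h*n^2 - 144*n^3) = h - 8*n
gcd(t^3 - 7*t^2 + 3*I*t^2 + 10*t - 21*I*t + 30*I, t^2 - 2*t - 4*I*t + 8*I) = t - 2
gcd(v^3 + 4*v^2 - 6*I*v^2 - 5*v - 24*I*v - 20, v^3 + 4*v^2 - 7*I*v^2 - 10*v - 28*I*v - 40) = v^2 + v*(4 - 5*I) - 20*I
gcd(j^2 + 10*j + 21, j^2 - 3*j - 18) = j + 3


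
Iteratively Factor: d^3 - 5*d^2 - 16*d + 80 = (d - 4)*(d^2 - d - 20) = (d - 5)*(d - 4)*(d + 4)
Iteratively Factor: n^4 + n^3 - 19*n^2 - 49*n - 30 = (n + 1)*(n^3 - 19*n - 30) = (n + 1)*(n + 2)*(n^2 - 2*n - 15) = (n - 5)*(n + 1)*(n + 2)*(n + 3)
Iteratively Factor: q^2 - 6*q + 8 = (q - 4)*(q - 2)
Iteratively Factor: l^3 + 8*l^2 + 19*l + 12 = (l + 4)*(l^2 + 4*l + 3) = (l + 1)*(l + 4)*(l + 3)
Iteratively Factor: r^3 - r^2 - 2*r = (r)*(r^2 - r - 2) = r*(r + 1)*(r - 2)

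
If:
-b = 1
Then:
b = -1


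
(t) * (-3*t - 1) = -3*t^2 - t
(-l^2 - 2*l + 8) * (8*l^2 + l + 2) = -8*l^4 - 17*l^3 + 60*l^2 + 4*l + 16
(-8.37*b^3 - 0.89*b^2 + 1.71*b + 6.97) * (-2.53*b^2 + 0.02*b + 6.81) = 21.1761*b^5 + 2.0843*b^4 - 61.3438*b^3 - 23.6608*b^2 + 11.7845*b + 47.4657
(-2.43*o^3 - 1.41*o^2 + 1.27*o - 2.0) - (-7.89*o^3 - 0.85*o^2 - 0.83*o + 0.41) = 5.46*o^3 - 0.56*o^2 + 2.1*o - 2.41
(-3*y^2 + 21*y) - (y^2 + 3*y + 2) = -4*y^2 + 18*y - 2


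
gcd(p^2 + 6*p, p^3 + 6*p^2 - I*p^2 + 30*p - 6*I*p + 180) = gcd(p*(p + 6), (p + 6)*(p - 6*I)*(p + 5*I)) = p + 6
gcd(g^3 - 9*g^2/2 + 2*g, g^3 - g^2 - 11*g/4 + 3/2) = g - 1/2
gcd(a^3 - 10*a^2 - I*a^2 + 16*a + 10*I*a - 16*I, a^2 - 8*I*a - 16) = 1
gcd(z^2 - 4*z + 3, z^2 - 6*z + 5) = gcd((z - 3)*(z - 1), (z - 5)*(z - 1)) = z - 1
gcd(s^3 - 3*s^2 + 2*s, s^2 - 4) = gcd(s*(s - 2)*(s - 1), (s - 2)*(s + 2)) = s - 2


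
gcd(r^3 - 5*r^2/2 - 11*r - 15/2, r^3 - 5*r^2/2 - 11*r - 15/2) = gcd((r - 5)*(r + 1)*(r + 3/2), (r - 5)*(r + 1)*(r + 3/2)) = r^3 - 5*r^2/2 - 11*r - 15/2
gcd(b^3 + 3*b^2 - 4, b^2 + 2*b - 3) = b - 1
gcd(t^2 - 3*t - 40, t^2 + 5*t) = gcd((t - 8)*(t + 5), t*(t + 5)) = t + 5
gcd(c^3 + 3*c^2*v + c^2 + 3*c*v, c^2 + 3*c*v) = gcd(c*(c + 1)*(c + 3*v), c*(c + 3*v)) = c^2 + 3*c*v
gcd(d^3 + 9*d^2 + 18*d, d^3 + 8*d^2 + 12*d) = d^2 + 6*d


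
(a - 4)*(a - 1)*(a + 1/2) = a^3 - 9*a^2/2 + 3*a/2 + 2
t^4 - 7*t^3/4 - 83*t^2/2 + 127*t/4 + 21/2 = (t - 7)*(t - 1)*(t + 1/4)*(t + 6)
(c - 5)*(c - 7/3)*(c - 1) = c^3 - 25*c^2/3 + 19*c - 35/3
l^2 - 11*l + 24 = (l - 8)*(l - 3)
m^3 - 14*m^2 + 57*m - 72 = (m - 8)*(m - 3)^2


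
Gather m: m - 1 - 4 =m - 5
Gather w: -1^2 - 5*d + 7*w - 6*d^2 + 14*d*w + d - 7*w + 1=-6*d^2 + 14*d*w - 4*d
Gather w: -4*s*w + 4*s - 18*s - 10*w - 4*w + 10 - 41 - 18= -14*s + w*(-4*s - 14) - 49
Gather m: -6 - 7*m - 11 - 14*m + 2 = -21*m - 15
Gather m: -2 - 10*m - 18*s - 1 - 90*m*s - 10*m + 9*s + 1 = m*(-90*s - 20) - 9*s - 2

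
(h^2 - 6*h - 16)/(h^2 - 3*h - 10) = (h - 8)/(h - 5)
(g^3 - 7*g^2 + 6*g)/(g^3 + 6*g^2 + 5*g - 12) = g*(g - 6)/(g^2 + 7*g + 12)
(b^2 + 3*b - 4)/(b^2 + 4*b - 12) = (b^2 + 3*b - 4)/(b^2 + 4*b - 12)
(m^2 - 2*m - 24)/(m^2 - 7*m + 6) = (m + 4)/(m - 1)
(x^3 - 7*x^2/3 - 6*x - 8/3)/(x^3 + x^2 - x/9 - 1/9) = 3*(3*x^2 - 10*x - 8)/(9*x^2 - 1)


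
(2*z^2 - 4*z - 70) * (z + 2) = 2*z^3 - 78*z - 140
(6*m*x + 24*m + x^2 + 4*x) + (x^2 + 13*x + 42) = 6*m*x + 24*m + 2*x^2 + 17*x + 42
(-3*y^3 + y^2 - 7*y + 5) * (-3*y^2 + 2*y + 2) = 9*y^5 - 9*y^4 + 17*y^3 - 27*y^2 - 4*y + 10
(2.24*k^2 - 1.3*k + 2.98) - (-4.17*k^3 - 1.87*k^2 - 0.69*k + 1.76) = 4.17*k^3 + 4.11*k^2 - 0.61*k + 1.22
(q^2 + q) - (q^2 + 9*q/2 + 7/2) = -7*q/2 - 7/2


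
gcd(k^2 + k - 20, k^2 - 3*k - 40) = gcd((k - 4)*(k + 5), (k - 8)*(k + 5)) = k + 5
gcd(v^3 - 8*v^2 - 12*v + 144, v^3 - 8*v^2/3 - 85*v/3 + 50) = v - 6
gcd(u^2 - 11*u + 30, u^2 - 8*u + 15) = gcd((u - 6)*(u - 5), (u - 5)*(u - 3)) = u - 5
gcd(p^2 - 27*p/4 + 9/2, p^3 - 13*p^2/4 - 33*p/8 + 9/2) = p - 3/4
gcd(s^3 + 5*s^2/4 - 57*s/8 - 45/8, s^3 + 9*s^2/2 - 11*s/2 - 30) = s^2 + s/2 - 15/2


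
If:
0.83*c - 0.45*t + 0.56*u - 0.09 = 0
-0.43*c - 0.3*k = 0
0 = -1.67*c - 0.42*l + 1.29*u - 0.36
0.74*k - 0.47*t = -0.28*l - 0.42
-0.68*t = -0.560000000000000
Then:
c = 0.15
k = -0.21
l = 0.43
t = 0.82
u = 0.61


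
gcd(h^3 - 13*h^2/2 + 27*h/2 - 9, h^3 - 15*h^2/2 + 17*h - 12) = h^2 - 7*h/2 + 3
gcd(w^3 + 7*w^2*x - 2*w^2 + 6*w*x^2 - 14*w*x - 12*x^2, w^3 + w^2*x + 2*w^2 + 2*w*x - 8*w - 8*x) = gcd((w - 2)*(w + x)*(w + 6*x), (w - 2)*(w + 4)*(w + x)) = w^2 + w*x - 2*w - 2*x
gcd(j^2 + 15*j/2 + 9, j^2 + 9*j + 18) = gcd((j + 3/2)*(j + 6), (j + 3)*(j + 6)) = j + 6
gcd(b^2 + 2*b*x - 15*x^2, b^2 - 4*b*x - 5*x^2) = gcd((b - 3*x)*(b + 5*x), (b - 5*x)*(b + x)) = 1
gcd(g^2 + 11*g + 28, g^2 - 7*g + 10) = 1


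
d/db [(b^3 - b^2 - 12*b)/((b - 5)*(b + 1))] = (b^4 - 8*b^3 + b^2 + 10*b + 60)/(b^4 - 8*b^3 + 6*b^2 + 40*b + 25)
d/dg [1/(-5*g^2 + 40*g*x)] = 2*(g - 4*x)/(5*g^2*(g - 8*x)^2)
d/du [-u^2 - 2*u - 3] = -2*u - 2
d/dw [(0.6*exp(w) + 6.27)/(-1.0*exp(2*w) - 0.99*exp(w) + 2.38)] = (0.6*exp(2*w) + 12.54*exp(w) + 7.6353)*exp(w)/(1.0*exp(4*w) + 1.98*exp(3*w) - 3.7799*exp(2*w) - 4.7124*exp(w) + 5.6644)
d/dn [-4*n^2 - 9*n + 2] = -8*n - 9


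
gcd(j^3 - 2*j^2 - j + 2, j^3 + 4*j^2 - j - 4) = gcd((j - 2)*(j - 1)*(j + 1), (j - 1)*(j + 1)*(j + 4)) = j^2 - 1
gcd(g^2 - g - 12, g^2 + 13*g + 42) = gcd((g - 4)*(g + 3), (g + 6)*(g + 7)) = 1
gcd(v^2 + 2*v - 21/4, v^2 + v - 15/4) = v - 3/2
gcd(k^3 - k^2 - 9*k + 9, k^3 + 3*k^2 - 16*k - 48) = k + 3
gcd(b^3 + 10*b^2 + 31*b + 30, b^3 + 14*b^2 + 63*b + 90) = b^2 + 8*b + 15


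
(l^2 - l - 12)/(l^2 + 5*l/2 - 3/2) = 2*(l - 4)/(2*l - 1)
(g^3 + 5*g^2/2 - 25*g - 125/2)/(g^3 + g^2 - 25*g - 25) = (g + 5/2)/(g + 1)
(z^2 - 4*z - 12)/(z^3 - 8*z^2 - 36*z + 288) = (z + 2)/(z^2 - 2*z - 48)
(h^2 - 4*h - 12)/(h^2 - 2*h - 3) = (-h^2 + 4*h + 12)/(-h^2 + 2*h + 3)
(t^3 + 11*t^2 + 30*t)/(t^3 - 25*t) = (t + 6)/(t - 5)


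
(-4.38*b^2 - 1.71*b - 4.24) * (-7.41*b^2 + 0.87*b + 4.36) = 32.4558*b^4 + 8.8605*b^3 + 10.8339*b^2 - 11.1444*b - 18.4864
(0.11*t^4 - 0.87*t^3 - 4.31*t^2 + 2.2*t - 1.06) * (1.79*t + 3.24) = 0.1969*t^5 - 1.2009*t^4 - 10.5337*t^3 - 10.0264*t^2 + 5.2306*t - 3.4344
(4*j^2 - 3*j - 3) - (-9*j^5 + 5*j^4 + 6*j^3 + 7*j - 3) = 9*j^5 - 5*j^4 - 6*j^3 + 4*j^2 - 10*j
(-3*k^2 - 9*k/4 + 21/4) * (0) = 0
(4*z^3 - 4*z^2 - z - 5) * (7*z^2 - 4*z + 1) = 28*z^5 - 44*z^4 + 13*z^3 - 35*z^2 + 19*z - 5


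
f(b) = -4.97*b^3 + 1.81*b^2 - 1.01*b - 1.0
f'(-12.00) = -2191.49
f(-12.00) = 8859.92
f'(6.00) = -516.05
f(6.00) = -1015.42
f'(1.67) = -36.55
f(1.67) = -20.79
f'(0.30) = -1.27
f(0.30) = -1.27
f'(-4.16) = -274.10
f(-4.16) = 392.32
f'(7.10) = -726.92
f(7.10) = -1695.75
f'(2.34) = -74.18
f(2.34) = -57.13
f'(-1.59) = -44.46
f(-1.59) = 25.16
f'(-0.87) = -15.44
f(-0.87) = 4.52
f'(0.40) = -1.95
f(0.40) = -1.43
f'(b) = -14.91*b^2 + 3.62*b - 1.01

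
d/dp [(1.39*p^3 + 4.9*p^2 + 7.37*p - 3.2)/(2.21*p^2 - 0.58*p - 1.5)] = (3.0719*p^4 - 1.6124*p^3 - 25.3847*p^2 - 0.556000000000004*p - 12.911)/(4.8841*p^4 - 2.5636*p^3 - 6.2936*p^2 + 1.74*p + 2.25)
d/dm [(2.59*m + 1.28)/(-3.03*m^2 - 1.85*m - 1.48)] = (7.8477*m^2 + 7.7568*m - 1.4652)/(9.1809*m^4 + 11.211*m^3 + 12.3913*m^2 + 5.476*m + 2.1904)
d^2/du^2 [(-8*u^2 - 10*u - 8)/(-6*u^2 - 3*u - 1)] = 4*(108*u^3 + 360*u^2 + 126*u + 1)/(216*u^6 + 324*u^5 + 270*u^4 + 135*u^3 + 45*u^2 + 9*u + 1)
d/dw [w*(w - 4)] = 2*w - 4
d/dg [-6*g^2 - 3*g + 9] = -12*g - 3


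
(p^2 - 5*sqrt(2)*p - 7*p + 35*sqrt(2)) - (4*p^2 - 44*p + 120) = -3*p^2 - 5*sqrt(2)*p + 37*p - 120 + 35*sqrt(2)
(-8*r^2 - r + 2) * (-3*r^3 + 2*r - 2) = 24*r^5 + 3*r^4 - 22*r^3 + 14*r^2 + 6*r - 4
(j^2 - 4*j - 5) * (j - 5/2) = j^3 - 13*j^2/2 + 5*j + 25/2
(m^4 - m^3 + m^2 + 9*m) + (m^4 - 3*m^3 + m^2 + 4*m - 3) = 2*m^4 - 4*m^3 + 2*m^2 + 13*m - 3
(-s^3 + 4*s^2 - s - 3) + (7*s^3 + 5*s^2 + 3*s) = 6*s^3 + 9*s^2 + 2*s - 3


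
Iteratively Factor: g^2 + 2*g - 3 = (g - 1)*(g + 3)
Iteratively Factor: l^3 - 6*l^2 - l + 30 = (l + 2)*(l^2 - 8*l + 15) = (l - 5)*(l + 2)*(l - 3)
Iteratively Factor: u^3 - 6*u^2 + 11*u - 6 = (u - 2)*(u^2 - 4*u + 3) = (u - 3)*(u - 2)*(u - 1)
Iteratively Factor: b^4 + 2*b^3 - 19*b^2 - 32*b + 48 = (b + 3)*(b^3 - b^2 - 16*b + 16) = (b - 4)*(b + 3)*(b^2 + 3*b - 4) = (b - 4)*(b + 3)*(b + 4)*(b - 1)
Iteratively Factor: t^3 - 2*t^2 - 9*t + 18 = (t - 3)*(t^2 + t - 6) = (t - 3)*(t + 3)*(t - 2)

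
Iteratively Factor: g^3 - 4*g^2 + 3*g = (g - 1)*(g^2 - 3*g) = g*(g - 1)*(g - 3)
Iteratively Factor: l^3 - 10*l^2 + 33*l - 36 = (l - 4)*(l^2 - 6*l + 9) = (l - 4)*(l - 3)*(l - 3)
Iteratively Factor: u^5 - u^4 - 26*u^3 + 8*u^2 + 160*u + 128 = (u + 4)*(u^4 - 5*u^3 - 6*u^2 + 32*u + 32) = (u - 4)*(u + 4)*(u^3 - u^2 - 10*u - 8) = (u - 4)*(u + 1)*(u + 4)*(u^2 - 2*u - 8) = (u - 4)*(u + 1)*(u + 2)*(u + 4)*(u - 4)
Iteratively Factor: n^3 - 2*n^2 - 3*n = (n)*(n^2 - 2*n - 3) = n*(n - 3)*(n + 1)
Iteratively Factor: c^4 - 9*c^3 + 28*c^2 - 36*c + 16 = (c - 4)*(c^3 - 5*c^2 + 8*c - 4) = (c - 4)*(c - 2)*(c^2 - 3*c + 2) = (c - 4)*(c - 2)^2*(c - 1)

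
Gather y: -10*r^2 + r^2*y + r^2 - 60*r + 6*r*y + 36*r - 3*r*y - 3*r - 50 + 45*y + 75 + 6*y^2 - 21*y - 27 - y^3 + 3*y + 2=-9*r^2 - 27*r - y^3 + 6*y^2 + y*(r^2 + 3*r + 27)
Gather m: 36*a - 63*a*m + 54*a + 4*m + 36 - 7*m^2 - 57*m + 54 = 90*a - 7*m^2 + m*(-63*a - 53) + 90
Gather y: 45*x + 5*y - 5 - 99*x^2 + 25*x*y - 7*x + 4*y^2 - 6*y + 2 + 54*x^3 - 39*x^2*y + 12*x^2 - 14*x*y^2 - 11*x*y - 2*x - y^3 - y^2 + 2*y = 54*x^3 - 87*x^2 + 36*x - y^3 + y^2*(3 - 14*x) + y*(-39*x^2 + 14*x + 1) - 3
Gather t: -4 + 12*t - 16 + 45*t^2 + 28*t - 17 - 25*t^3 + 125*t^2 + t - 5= -25*t^3 + 170*t^2 + 41*t - 42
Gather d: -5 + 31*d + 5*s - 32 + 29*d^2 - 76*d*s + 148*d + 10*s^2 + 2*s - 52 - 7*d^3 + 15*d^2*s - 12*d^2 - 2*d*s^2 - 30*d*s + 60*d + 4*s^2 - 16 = -7*d^3 + d^2*(15*s + 17) + d*(-2*s^2 - 106*s + 239) + 14*s^2 + 7*s - 105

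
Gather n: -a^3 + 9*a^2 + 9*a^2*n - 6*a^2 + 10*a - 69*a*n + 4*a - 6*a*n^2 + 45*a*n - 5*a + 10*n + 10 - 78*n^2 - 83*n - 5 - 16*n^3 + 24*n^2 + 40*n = -a^3 + 3*a^2 + 9*a - 16*n^3 + n^2*(-6*a - 54) + n*(9*a^2 - 24*a - 33) + 5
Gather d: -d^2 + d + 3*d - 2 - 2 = -d^2 + 4*d - 4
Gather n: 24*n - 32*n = -8*n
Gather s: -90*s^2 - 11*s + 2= -90*s^2 - 11*s + 2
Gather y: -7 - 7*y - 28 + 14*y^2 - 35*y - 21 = 14*y^2 - 42*y - 56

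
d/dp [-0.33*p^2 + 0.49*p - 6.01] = 0.49 - 0.66*p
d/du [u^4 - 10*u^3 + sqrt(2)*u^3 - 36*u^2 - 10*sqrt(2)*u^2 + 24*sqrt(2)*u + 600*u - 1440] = 4*u^3 - 30*u^2 + 3*sqrt(2)*u^2 - 72*u - 20*sqrt(2)*u + 24*sqrt(2) + 600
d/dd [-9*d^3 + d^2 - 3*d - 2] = -27*d^2 + 2*d - 3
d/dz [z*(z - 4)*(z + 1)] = 3*z^2 - 6*z - 4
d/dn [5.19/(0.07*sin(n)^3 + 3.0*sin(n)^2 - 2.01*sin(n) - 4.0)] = (-1.0899*sin(n)^2 - 31.14*sin(n) + 10.4319)*cos(n)/(0.07*sin(n)^3 + 3.0*sin(n)^2 - 2.01*sin(n) - 4.0)^2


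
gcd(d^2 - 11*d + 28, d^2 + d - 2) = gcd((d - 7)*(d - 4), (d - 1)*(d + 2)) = 1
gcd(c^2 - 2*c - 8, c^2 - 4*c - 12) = c + 2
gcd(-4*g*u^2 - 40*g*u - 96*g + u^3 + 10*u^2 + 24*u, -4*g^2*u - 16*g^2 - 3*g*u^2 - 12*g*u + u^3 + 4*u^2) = -4*g*u - 16*g + u^2 + 4*u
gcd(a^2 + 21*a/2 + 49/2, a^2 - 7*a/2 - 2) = 1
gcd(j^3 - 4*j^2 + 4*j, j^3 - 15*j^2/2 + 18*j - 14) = j^2 - 4*j + 4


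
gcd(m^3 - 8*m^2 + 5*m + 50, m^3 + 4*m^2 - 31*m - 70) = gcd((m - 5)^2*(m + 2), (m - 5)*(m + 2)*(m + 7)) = m^2 - 3*m - 10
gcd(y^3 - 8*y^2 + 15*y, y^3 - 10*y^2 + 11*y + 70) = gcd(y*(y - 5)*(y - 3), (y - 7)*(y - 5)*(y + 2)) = y - 5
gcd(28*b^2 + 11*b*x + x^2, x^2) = 1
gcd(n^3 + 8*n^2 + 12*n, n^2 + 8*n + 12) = n^2 + 8*n + 12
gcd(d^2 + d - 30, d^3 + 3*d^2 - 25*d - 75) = d - 5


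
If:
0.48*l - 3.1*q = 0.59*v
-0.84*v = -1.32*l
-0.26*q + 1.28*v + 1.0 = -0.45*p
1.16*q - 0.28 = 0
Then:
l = -1.67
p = 5.40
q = 0.24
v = -2.63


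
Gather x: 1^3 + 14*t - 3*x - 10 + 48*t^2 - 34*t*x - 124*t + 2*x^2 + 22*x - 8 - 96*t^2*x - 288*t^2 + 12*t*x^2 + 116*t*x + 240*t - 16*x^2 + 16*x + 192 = -240*t^2 + 130*t + x^2*(12*t - 14) + x*(-96*t^2 + 82*t + 35) + 175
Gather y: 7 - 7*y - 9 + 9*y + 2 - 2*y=0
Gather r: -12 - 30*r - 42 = -30*r - 54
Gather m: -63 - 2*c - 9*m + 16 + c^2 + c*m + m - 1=c^2 - 2*c + m*(c - 8) - 48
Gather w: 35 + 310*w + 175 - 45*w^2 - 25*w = -45*w^2 + 285*w + 210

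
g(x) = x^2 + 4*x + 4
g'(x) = 2*x + 4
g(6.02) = 64.32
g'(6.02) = 16.04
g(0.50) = 6.25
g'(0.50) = 5.00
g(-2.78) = 0.61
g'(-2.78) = -1.56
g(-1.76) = 0.06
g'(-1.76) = 0.48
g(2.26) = 18.15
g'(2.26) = 8.52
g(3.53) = 30.58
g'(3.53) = 11.06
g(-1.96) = 0.00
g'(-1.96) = 0.08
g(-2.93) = 0.86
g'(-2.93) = -1.86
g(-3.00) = 1.00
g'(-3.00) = -2.00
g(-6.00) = 16.00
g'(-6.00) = -8.00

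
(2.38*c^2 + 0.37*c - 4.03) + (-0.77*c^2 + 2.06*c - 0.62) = 1.61*c^2 + 2.43*c - 4.65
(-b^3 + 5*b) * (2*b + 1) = -2*b^4 - b^3 + 10*b^2 + 5*b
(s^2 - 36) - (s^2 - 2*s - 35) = 2*s - 1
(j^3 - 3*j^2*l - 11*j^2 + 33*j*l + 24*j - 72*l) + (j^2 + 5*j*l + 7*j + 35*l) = j^3 - 3*j^2*l - 10*j^2 + 38*j*l + 31*j - 37*l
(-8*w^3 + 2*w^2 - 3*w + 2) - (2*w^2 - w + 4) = -8*w^3 - 2*w - 2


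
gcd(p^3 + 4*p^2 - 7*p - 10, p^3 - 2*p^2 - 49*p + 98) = p - 2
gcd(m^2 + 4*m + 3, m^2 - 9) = m + 3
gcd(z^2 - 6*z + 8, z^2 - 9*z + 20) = z - 4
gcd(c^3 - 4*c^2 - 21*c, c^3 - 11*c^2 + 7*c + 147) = c^2 - 4*c - 21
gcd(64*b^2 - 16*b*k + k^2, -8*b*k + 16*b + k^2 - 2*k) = 8*b - k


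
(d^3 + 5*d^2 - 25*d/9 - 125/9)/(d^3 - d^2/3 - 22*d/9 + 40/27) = 3*(3*d^2 + 10*d - 25)/(9*d^2 - 18*d + 8)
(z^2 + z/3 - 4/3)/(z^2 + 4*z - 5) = (z + 4/3)/(z + 5)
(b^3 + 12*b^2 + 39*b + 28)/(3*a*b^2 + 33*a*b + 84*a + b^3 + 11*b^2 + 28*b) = (b + 1)/(3*a + b)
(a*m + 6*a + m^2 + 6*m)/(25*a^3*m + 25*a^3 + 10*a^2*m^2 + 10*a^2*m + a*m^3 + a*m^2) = (a*m + 6*a + m^2 + 6*m)/(a*(25*a^2*m + 25*a^2 + 10*a*m^2 + 10*a*m + m^3 + m^2))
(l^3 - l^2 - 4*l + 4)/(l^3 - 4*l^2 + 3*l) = (l^2 - 4)/(l*(l - 3))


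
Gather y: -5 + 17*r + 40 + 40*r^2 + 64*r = 40*r^2 + 81*r + 35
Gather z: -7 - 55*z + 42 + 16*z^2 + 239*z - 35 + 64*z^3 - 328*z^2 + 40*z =64*z^3 - 312*z^2 + 224*z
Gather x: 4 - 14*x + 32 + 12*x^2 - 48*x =12*x^2 - 62*x + 36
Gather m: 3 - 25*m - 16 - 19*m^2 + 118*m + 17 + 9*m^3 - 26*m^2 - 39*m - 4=9*m^3 - 45*m^2 + 54*m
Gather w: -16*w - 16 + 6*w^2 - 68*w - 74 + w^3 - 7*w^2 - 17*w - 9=w^3 - w^2 - 101*w - 99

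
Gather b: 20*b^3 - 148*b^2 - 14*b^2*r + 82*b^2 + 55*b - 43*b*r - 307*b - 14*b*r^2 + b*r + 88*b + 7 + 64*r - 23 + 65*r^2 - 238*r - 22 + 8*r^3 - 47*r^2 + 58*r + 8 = 20*b^3 + b^2*(-14*r - 66) + b*(-14*r^2 - 42*r - 164) + 8*r^3 + 18*r^2 - 116*r - 30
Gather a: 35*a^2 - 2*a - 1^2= 35*a^2 - 2*a - 1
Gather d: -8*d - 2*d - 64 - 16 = -10*d - 80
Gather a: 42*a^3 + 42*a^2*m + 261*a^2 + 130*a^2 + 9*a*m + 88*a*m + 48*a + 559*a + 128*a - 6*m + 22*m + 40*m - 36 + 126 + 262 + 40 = 42*a^3 + a^2*(42*m + 391) + a*(97*m + 735) + 56*m + 392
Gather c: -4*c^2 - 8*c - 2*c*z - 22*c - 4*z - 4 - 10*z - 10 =-4*c^2 + c*(-2*z - 30) - 14*z - 14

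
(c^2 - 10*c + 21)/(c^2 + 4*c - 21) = (c - 7)/(c + 7)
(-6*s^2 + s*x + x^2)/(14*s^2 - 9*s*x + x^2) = (3*s + x)/(-7*s + x)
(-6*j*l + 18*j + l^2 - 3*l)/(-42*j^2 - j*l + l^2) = (6*j*l - 18*j - l^2 + 3*l)/(42*j^2 + j*l - l^2)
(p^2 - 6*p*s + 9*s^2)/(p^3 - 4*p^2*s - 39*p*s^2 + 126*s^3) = (p - 3*s)/(p^2 - p*s - 42*s^2)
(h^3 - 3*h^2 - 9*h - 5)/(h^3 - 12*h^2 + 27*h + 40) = (h + 1)/(h - 8)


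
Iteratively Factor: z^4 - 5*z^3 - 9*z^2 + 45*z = (z)*(z^3 - 5*z^2 - 9*z + 45) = z*(z - 3)*(z^2 - 2*z - 15) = z*(z - 5)*(z - 3)*(z + 3)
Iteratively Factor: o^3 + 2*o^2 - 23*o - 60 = (o - 5)*(o^2 + 7*o + 12) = (o - 5)*(o + 3)*(o + 4)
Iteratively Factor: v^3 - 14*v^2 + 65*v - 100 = (v - 5)*(v^2 - 9*v + 20) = (v - 5)*(v - 4)*(v - 5)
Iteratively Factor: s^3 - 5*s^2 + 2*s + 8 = (s + 1)*(s^2 - 6*s + 8) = (s - 2)*(s + 1)*(s - 4)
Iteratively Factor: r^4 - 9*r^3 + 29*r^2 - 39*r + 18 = (r - 3)*(r^3 - 6*r^2 + 11*r - 6) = (r - 3)^2*(r^2 - 3*r + 2) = (r - 3)^2*(r - 2)*(r - 1)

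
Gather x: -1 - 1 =-2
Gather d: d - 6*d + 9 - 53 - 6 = -5*d - 50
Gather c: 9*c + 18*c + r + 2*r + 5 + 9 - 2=27*c + 3*r + 12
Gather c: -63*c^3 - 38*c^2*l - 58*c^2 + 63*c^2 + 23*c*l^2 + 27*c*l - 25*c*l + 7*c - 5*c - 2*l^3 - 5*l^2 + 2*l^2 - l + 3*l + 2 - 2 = -63*c^3 + c^2*(5 - 38*l) + c*(23*l^2 + 2*l + 2) - 2*l^3 - 3*l^2 + 2*l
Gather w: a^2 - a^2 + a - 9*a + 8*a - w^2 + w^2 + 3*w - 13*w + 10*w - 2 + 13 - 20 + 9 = 0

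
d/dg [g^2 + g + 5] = 2*g + 1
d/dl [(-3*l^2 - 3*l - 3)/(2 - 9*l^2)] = 3*(-9*l^2 - 22*l - 2)/(81*l^4 - 36*l^2 + 4)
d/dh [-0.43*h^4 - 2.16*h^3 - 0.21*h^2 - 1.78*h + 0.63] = -1.72*h^3 - 6.48*h^2 - 0.42*h - 1.78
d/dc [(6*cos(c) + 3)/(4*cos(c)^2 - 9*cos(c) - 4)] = 3*(8*cos(c)^2 + 8*cos(c) - 1)*sin(c)/(4*sin(c)^2 + 9*cos(c))^2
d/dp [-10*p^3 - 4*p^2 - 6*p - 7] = -30*p^2 - 8*p - 6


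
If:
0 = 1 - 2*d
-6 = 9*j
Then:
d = 1/2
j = -2/3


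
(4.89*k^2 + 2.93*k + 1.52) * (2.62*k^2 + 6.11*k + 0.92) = 12.8118*k^4 + 37.5545*k^3 + 26.3835*k^2 + 11.9828*k + 1.3984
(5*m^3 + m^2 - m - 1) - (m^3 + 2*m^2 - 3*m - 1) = 4*m^3 - m^2 + 2*m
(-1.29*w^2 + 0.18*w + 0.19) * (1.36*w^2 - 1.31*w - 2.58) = -1.7544*w^4 + 1.9347*w^3 + 3.3508*w^2 - 0.7133*w - 0.4902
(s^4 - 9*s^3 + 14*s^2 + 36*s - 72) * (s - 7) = s^5 - 16*s^4 + 77*s^3 - 62*s^2 - 324*s + 504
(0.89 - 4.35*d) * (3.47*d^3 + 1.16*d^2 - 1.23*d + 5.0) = -15.0945*d^4 - 1.9577*d^3 + 6.3829*d^2 - 22.8447*d + 4.45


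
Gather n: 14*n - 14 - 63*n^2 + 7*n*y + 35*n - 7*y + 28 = -63*n^2 + n*(7*y + 49) - 7*y + 14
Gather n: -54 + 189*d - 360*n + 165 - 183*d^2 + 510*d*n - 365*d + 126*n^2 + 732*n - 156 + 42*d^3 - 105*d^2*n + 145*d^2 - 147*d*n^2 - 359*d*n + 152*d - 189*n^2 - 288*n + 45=42*d^3 - 38*d^2 - 24*d + n^2*(-147*d - 63) + n*(-105*d^2 + 151*d + 84)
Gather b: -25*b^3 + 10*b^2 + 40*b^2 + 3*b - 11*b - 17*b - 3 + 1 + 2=-25*b^3 + 50*b^2 - 25*b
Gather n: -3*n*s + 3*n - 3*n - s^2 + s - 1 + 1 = -3*n*s - s^2 + s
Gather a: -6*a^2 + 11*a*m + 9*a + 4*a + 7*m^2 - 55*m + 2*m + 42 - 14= -6*a^2 + a*(11*m + 13) + 7*m^2 - 53*m + 28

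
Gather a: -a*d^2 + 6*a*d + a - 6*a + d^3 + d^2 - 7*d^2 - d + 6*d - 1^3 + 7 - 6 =a*(-d^2 + 6*d - 5) + d^3 - 6*d^2 + 5*d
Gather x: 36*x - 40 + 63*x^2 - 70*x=63*x^2 - 34*x - 40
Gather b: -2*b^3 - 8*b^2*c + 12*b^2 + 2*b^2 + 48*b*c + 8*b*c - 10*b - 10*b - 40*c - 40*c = -2*b^3 + b^2*(14 - 8*c) + b*(56*c - 20) - 80*c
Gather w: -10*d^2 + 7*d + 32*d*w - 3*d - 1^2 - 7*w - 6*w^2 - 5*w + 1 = -10*d^2 + 4*d - 6*w^2 + w*(32*d - 12)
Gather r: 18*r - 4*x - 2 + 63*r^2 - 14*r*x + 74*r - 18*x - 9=63*r^2 + r*(92 - 14*x) - 22*x - 11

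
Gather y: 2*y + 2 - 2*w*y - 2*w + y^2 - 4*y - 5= -2*w + y^2 + y*(-2*w - 2) - 3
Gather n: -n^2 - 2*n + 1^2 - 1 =-n^2 - 2*n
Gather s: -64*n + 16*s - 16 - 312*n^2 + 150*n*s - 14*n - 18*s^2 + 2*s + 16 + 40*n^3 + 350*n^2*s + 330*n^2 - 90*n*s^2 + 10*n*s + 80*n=40*n^3 + 18*n^2 + 2*n + s^2*(-90*n - 18) + s*(350*n^2 + 160*n + 18)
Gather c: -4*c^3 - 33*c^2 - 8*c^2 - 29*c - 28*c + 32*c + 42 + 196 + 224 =-4*c^3 - 41*c^2 - 25*c + 462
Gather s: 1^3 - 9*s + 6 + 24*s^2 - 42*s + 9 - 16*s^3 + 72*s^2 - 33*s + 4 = -16*s^3 + 96*s^2 - 84*s + 20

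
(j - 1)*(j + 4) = j^2 + 3*j - 4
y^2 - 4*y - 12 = (y - 6)*(y + 2)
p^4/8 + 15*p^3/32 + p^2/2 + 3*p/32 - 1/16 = (p/4 + 1/4)*(p/2 + 1/2)*(p - 1/4)*(p + 2)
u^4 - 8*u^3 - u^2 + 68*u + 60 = (u - 6)*(u - 5)*(u + 1)*(u + 2)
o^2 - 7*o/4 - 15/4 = (o - 3)*(o + 5/4)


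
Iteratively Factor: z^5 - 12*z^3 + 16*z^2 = (z + 4)*(z^4 - 4*z^3 + 4*z^2) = (z - 2)*(z + 4)*(z^3 - 2*z^2) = z*(z - 2)*(z + 4)*(z^2 - 2*z) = z^2*(z - 2)*(z + 4)*(z - 2)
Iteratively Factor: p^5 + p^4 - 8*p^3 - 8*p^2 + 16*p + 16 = (p + 2)*(p^4 - p^3 - 6*p^2 + 4*p + 8) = (p - 2)*(p + 2)*(p^3 + p^2 - 4*p - 4) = (p - 2)^2*(p + 2)*(p^2 + 3*p + 2) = (p - 2)^2*(p + 1)*(p + 2)*(p + 2)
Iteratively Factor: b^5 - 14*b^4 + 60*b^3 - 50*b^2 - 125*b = (b - 5)*(b^4 - 9*b^3 + 15*b^2 + 25*b) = (b - 5)^2*(b^3 - 4*b^2 - 5*b) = (b - 5)^3*(b^2 + b) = (b - 5)^3*(b + 1)*(b)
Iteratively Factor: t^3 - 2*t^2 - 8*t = (t)*(t^2 - 2*t - 8) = t*(t + 2)*(t - 4)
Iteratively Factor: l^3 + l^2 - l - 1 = (l + 1)*(l^2 - 1) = (l + 1)^2*(l - 1)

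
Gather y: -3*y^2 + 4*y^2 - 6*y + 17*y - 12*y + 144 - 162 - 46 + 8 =y^2 - y - 56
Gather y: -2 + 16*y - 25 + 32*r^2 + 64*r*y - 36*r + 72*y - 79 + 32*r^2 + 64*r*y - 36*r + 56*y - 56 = 64*r^2 - 72*r + y*(128*r + 144) - 162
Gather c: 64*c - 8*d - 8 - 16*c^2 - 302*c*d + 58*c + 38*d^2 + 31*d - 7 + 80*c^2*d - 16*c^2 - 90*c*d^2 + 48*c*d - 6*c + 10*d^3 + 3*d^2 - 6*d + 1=c^2*(80*d - 32) + c*(-90*d^2 - 254*d + 116) + 10*d^3 + 41*d^2 + 17*d - 14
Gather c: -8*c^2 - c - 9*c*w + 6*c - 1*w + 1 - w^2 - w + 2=-8*c^2 + c*(5 - 9*w) - w^2 - 2*w + 3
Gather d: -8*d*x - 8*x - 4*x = -8*d*x - 12*x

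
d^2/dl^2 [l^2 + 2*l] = 2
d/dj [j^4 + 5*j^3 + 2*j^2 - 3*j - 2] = 4*j^3 + 15*j^2 + 4*j - 3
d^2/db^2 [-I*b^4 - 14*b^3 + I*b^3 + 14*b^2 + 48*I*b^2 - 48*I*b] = -12*I*b^2 + 6*b*(-14 + I) + 28 + 96*I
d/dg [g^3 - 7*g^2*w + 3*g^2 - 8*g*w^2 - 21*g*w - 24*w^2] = 3*g^2 - 14*g*w + 6*g - 8*w^2 - 21*w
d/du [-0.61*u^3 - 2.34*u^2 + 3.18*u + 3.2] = -1.83*u^2 - 4.68*u + 3.18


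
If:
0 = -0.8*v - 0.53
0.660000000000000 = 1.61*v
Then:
No Solution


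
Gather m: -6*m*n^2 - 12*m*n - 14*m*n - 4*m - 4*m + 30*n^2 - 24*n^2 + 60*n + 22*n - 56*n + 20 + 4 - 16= m*(-6*n^2 - 26*n - 8) + 6*n^2 + 26*n + 8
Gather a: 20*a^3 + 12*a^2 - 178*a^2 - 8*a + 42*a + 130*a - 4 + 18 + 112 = 20*a^3 - 166*a^2 + 164*a + 126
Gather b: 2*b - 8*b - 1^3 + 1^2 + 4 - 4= -6*b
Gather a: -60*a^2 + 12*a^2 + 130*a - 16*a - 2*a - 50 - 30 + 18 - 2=-48*a^2 + 112*a - 64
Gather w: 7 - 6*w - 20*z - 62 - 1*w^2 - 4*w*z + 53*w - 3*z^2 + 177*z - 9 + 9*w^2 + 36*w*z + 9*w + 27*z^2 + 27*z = 8*w^2 + w*(32*z + 56) + 24*z^2 + 184*z - 64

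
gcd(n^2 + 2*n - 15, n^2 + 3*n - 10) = n + 5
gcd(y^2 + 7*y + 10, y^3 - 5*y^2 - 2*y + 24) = y + 2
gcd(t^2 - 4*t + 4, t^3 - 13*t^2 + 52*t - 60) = t - 2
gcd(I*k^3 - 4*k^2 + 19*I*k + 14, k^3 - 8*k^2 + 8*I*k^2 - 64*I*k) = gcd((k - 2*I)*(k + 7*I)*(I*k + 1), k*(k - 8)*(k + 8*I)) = 1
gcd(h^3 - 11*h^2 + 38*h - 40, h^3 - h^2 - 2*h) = h - 2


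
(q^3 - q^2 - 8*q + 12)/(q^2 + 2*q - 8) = (q^2 + q - 6)/(q + 4)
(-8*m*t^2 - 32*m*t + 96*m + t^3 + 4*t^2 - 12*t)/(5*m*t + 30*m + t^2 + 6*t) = (-8*m*t + 16*m + t^2 - 2*t)/(5*m + t)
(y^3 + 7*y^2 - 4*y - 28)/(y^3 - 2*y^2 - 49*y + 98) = (y + 2)/(y - 7)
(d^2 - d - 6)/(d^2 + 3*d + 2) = (d - 3)/(d + 1)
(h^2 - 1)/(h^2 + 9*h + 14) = (h^2 - 1)/(h^2 + 9*h + 14)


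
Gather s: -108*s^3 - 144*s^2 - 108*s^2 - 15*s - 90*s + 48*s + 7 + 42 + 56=-108*s^3 - 252*s^2 - 57*s + 105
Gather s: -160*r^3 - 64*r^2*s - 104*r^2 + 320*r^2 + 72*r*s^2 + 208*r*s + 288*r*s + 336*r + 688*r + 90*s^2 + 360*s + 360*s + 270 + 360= -160*r^3 + 216*r^2 + 1024*r + s^2*(72*r + 90) + s*(-64*r^2 + 496*r + 720) + 630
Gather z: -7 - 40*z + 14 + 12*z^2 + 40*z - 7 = 12*z^2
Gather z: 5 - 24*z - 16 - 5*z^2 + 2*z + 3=-5*z^2 - 22*z - 8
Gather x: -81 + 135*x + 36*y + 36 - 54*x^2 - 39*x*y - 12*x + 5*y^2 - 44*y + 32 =-54*x^2 + x*(123 - 39*y) + 5*y^2 - 8*y - 13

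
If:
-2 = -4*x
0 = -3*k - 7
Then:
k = -7/3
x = 1/2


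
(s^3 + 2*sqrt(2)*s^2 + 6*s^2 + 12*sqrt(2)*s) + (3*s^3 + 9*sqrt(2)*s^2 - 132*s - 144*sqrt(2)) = 4*s^3 + 6*s^2 + 11*sqrt(2)*s^2 - 132*s + 12*sqrt(2)*s - 144*sqrt(2)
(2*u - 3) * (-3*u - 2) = -6*u^2 + 5*u + 6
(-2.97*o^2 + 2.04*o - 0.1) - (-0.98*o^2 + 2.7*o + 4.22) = -1.99*o^2 - 0.66*o - 4.32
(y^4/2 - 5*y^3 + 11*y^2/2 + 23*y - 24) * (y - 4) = y^5/2 - 7*y^4 + 51*y^3/2 + y^2 - 116*y + 96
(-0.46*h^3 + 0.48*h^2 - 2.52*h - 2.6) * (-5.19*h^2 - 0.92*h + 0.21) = 2.3874*h^5 - 2.068*h^4 + 12.5406*h^3 + 15.9132*h^2 + 1.8628*h - 0.546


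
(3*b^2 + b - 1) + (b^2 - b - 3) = 4*b^2 - 4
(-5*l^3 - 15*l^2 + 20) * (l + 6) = -5*l^4 - 45*l^3 - 90*l^2 + 20*l + 120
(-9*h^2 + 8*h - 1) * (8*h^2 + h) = -72*h^4 + 55*h^3 - h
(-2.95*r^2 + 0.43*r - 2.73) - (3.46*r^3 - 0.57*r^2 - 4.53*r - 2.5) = -3.46*r^3 - 2.38*r^2 + 4.96*r - 0.23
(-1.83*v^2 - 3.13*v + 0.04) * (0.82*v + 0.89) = -1.5006*v^3 - 4.1953*v^2 - 2.7529*v + 0.0356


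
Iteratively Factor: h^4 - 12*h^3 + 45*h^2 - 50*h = (h - 5)*(h^3 - 7*h^2 + 10*h) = (h - 5)^2*(h^2 - 2*h) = h*(h - 5)^2*(h - 2)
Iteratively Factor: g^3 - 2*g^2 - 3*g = (g + 1)*(g^2 - 3*g) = g*(g + 1)*(g - 3)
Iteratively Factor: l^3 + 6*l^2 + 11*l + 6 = (l + 2)*(l^2 + 4*l + 3) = (l + 2)*(l + 3)*(l + 1)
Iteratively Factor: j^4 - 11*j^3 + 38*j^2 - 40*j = (j - 4)*(j^3 - 7*j^2 + 10*j) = j*(j - 4)*(j^2 - 7*j + 10) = j*(j - 4)*(j - 2)*(j - 5)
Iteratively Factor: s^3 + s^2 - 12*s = (s)*(s^2 + s - 12) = s*(s - 3)*(s + 4)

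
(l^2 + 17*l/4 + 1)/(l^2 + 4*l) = (l + 1/4)/l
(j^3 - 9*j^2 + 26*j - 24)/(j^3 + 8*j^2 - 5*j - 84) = (j^2 - 6*j + 8)/(j^2 + 11*j + 28)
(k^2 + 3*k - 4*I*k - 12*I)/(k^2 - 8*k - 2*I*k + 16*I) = (k^2 + k*(3 - 4*I) - 12*I)/(k^2 - 2*k*(4 + I) + 16*I)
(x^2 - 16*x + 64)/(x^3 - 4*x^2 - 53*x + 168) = (x - 8)/(x^2 + 4*x - 21)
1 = 1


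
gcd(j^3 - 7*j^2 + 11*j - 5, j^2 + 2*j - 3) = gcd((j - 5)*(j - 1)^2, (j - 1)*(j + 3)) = j - 1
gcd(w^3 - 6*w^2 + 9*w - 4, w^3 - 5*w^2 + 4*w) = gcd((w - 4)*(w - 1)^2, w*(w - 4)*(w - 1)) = w^2 - 5*w + 4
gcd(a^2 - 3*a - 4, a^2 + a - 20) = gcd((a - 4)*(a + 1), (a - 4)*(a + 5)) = a - 4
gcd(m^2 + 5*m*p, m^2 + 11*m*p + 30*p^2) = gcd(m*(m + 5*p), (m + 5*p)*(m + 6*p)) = m + 5*p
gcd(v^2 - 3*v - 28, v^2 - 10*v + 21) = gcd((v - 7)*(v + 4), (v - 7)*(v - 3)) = v - 7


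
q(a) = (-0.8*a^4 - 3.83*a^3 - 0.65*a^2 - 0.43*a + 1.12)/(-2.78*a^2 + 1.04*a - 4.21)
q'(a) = (5.56*a - 1.04)*(-0.8*a^4 - 3.83*a^3 - 0.65*a^2 - 0.43*a + 1.12)/(-2.78*a^2 + 1.04*a - 4.21)^2 + (-3.2*a^3 - 11.49*a^2 - 1.3*a - 0.43)/(-2.78*a^2 + 1.04*a - 4.21)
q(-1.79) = -0.91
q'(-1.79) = 0.44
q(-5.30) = 0.86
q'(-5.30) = -1.52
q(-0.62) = -0.33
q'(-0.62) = 0.31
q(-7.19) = 4.79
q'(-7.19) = -2.63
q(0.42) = -0.12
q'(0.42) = 0.80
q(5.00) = 14.54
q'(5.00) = 4.45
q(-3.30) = -1.01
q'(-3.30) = -0.35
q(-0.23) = -0.27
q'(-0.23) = 0.02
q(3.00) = 6.67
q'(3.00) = 3.44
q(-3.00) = -1.09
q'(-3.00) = -0.18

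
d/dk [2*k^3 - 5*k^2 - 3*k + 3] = 6*k^2 - 10*k - 3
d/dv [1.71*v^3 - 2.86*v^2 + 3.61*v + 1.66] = 5.13*v^2 - 5.72*v + 3.61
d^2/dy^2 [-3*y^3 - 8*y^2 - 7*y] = -18*y - 16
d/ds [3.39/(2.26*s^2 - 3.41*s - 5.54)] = (11.5599 - 15.3228*s)/(-2.26*s^2 + 3.41*s + 5.54)^2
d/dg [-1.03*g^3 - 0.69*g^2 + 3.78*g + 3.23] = -3.09*g^2 - 1.38*g + 3.78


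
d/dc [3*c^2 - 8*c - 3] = 6*c - 8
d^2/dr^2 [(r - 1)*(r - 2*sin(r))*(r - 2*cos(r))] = 2*sqrt(2)*r^2*sin(r + pi/4) + 6*r*sin(r) - 8*r*sin(2*r) - 10*r*cos(r) + 6*r - 8*sin(r) + 8*sqrt(2)*sin(2*r + pi/4) - 2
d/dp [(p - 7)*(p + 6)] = 2*p - 1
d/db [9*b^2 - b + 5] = 18*b - 1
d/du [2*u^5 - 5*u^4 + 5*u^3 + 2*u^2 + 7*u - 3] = 10*u^4 - 20*u^3 + 15*u^2 + 4*u + 7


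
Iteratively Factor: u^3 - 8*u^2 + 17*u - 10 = (u - 1)*(u^2 - 7*u + 10) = (u - 5)*(u - 1)*(u - 2)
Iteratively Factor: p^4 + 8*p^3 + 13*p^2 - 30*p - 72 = (p - 2)*(p^3 + 10*p^2 + 33*p + 36) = (p - 2)*(p + 3)*(p^2 + 7*p + 12) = (p - 2)*(p + 3)*(p + 4)*(p + 3)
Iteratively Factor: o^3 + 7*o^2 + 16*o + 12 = (o + 2)*(o^2 + 5*o + 6) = (o + 2)*(o + 3)*(o + 2)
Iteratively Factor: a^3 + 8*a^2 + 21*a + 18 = (a + 2)*(a^2 + 6*a + 9) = (a + 2)*(a + 3)*(a + 3)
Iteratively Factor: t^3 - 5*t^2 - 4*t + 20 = (t - 5)*(t^2 - 4) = (t - 5)*(t - 2)*(t + 2)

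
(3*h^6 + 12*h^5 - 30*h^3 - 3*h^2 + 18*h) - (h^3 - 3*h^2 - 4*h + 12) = 3*h^6 + 12*h^5 - 31*h^3 + 22*h - 12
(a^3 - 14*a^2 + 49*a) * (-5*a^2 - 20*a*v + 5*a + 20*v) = -5*a^5 - 20*a^4*v + 75*a^4 + 300*a^3*v - 315*a^3 - 1260*a^2*v + 245*a^2 + 980*a*v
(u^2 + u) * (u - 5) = u^3 - 4*u^2 - 5*u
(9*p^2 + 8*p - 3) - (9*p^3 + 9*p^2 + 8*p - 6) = 3 - 9*p^3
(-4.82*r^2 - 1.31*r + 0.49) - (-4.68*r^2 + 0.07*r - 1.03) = -0.140000000000001*r^2 - 1.38*r + 1.52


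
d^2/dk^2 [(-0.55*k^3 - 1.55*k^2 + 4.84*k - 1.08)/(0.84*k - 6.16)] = (-0.77616*k^3 + 17.07552*k^2 - 125.22048*k - 69.067264)/(0.592704*k^3 - 13.039488*k^2 + 95.622912*k - 233.744896)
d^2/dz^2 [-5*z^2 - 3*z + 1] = -10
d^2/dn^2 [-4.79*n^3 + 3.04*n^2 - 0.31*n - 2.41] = 6.08 - 28.74*n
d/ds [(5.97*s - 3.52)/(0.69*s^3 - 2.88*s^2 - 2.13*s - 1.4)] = (-8.2386*s^3 + 24.48*s^2 - 20.2752*s - 15.8556)/(0.4761*s^6 - 3.9744*s^5 + 5.355*s^4 + 10.3368*s^3 + 12.6009*s^2 + 5.964*s + 1.96)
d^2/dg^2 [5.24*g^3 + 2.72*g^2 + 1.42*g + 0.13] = 31.44*g + 5.44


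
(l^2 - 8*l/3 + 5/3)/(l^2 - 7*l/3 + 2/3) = (3*l^2 - 8*l + 5)/(3*l^2 - 7*l + 2)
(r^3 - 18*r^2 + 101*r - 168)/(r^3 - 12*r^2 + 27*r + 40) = (r^2 - 10*r + 21)/(r^2 - 4*r - 5)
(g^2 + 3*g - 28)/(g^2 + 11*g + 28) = (g - 4)/(g + 4)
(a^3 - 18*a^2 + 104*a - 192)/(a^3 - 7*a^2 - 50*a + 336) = (a - 4)/(a + 7)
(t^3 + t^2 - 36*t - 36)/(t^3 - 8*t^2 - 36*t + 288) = (t + 1)/(t - 8)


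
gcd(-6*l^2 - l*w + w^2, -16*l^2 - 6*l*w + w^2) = 2*l + w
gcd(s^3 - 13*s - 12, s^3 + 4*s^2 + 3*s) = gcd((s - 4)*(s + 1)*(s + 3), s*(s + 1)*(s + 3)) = s^2 + 4*s + 3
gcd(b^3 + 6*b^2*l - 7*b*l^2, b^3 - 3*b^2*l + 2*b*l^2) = b^2 - b*l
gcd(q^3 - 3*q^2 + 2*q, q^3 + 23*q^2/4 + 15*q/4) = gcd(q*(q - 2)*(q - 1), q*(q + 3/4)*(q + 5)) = q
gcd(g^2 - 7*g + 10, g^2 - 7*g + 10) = g^2 - 7*g + 10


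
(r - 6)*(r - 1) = r^2 - 7*r + 6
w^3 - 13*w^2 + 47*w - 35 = (w - 7)*(w - 5)*(w - 1)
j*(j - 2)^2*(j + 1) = j^4 - 3*j^3 + 4*j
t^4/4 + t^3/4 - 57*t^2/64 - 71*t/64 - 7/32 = (t/4 + 1/4)*(t - 2)*(t + 1/4)*(t + 7/4)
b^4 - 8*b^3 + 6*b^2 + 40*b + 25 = (b - 5)^2*(b + 1)^2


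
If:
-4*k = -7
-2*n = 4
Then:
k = 7/4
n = -2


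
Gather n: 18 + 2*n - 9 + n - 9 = 3*n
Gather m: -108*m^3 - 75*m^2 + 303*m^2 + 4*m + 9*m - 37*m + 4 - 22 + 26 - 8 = -108*m^3 + 228*m^2 - 24*m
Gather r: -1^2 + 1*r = r - 1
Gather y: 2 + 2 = 4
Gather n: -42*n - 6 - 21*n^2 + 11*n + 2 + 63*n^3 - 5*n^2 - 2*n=63*n^3 - 26*n^2 - 33*n - 4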